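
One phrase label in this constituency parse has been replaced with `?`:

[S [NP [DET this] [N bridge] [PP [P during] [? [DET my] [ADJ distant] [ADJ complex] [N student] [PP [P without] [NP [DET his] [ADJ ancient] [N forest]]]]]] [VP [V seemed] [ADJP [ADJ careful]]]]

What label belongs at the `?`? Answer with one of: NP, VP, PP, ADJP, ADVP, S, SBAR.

A constituent whose immediate children are DET 'my', ADJ 'distant', ADJ 'complex', N 'student', PP is a noun phrase: NP.

NP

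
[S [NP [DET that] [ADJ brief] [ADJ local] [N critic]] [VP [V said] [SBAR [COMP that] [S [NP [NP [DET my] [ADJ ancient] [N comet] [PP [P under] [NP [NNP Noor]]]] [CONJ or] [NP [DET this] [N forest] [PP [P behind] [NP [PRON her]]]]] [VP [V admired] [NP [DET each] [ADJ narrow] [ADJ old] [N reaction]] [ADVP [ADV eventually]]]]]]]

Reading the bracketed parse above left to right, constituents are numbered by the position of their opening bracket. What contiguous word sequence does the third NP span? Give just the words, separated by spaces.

my ancient comet under Noor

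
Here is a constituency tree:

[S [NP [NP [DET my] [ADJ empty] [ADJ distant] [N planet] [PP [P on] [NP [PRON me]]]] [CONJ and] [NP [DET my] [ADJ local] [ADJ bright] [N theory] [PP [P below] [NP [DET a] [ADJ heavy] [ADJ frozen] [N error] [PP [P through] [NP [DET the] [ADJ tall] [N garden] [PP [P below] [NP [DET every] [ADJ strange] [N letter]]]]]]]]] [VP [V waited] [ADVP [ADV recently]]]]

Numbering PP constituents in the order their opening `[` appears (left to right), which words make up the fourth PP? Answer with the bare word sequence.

below every strange letter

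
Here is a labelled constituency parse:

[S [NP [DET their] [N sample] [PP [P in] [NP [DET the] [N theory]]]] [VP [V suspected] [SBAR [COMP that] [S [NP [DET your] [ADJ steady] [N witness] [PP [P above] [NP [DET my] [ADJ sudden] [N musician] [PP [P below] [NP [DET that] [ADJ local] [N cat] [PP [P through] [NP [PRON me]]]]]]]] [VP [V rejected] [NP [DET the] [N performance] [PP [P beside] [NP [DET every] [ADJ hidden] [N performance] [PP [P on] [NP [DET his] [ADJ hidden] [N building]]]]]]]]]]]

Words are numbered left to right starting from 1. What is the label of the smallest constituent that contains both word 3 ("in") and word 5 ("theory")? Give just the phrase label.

PP

The smallest bracket enclosing both words is [PP in the theory], so the label is PP.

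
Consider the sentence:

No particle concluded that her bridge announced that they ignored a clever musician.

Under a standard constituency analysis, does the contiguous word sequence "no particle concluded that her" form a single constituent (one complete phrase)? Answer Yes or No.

No

"no" belongs to the noun phrase "no particle" while "her" belongs to the verb phrase "concluded that her bridge announced that they ignored a clever musician"; a span that runs across that boundary is not a single phrase.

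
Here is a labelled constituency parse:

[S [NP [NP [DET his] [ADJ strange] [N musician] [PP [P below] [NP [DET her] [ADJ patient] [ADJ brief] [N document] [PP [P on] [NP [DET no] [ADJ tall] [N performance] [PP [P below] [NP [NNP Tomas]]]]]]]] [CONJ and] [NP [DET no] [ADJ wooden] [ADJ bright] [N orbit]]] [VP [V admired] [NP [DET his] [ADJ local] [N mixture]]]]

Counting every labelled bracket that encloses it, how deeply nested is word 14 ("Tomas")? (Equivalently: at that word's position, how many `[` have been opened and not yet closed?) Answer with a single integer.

10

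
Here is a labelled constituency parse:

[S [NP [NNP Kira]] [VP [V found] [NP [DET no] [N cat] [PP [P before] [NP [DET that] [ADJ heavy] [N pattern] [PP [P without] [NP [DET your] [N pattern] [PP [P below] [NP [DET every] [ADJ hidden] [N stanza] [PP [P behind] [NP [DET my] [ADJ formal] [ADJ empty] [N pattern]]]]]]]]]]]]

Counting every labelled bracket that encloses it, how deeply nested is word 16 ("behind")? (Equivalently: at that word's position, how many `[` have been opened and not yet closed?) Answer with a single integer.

The word sits inside P, which is inside PP, inside NP, inside PP, inside NP, inside PP, inside NP, inside PP, inside NP, inside VP, inside S — 11 brackets in all.

11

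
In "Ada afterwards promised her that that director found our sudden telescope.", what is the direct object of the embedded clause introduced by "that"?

our sudden telescope

Within the embedded clause introduced by "that", the direct object of "found" is "our sudden telescope".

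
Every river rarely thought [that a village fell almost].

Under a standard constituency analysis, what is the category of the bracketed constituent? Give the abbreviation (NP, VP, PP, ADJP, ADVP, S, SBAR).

SBAR

The bracketed span "that a village fell almost" is headed by "that", making it a subordinate clause (SBAR).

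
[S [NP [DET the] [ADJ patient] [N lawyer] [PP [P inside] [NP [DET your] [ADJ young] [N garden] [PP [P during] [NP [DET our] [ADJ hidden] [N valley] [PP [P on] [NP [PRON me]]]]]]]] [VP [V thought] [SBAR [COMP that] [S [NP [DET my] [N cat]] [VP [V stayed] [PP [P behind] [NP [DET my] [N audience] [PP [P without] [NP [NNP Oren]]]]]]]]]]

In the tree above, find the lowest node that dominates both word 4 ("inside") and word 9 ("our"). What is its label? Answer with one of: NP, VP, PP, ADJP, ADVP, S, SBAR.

PP

Both words fall inside [PP inside your young garden during our hidden valley on me] (words 4–13), and no smaller constituent contains them both. Label: PP.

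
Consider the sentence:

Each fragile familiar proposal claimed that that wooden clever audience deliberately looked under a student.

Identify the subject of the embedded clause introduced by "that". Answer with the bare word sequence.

that wooden clever audience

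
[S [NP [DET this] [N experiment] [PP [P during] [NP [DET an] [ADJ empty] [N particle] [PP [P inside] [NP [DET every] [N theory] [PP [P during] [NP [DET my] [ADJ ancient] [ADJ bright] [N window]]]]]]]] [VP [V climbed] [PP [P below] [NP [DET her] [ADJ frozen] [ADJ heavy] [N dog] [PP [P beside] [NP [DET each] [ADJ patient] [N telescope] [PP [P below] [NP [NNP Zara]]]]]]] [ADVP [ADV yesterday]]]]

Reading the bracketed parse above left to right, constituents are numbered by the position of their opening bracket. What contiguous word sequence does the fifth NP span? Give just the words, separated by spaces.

her frozen heavy dog beside each patient telescope below Zara

In left-to-right order the NP constituents are "this experiment during an empty particle inside every theory during my ancient bright window"; "an empty particle inside every theory during my ancient bright window"; "every theory during my ancient bright window"; "my ancient bright window"; "her frozen heavy dog beside each patient telescope below Zara"; "each patient telescope below Zara"; "Zara". Number 5 is "her frozen heavy dog beside each patient telescope below Zara".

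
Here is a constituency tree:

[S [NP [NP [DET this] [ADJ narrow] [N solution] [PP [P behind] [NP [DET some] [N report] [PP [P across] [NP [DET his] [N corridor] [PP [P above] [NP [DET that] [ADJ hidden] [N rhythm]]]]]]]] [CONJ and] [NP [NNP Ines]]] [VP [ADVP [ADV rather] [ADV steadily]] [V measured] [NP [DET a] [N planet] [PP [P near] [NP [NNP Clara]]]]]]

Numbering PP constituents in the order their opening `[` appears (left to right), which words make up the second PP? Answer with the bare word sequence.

The PP opening brackets appear, in order, over: "behind some report across his corridor above that hidden rhythm"; "across his corridor above that hidden rhythm"; "above that hidden rhythm"; "near Clara". The second one spans "across his corridor above that hidden rhythm".

across his corridor above that hidden rhythm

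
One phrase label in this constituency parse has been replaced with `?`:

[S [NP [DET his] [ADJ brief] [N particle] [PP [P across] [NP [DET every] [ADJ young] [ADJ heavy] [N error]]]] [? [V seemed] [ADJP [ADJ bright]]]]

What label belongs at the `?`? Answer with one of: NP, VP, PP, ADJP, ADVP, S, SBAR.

Looking at what the `?` directly dominates — V 'seemed', ADJP — this is a verb phrase (VP).

VP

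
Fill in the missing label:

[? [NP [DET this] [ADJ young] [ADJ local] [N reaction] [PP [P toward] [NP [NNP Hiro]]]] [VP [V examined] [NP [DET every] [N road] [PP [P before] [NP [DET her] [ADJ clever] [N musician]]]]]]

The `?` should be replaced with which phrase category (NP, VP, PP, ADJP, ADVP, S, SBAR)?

S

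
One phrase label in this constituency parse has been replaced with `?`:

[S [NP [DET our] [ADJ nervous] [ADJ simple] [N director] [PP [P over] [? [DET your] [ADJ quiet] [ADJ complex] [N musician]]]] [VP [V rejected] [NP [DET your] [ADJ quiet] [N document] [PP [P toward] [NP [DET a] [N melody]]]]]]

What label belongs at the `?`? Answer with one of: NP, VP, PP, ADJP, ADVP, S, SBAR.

A constituent whose immediate children are DET 'your', ADJ 'quiet', ADJ 'complex', N 'musician' is a noun phrase: NP.

NP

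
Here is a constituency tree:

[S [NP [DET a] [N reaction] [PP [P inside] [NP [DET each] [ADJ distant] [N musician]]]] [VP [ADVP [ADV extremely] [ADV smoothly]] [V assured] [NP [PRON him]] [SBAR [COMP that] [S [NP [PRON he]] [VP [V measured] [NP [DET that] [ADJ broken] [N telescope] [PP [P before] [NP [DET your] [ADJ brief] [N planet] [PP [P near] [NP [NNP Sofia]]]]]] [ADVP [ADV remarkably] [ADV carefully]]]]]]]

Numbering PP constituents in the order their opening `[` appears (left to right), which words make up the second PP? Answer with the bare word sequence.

before your brief planet near Sofia

In left-to-right order the PP constituents are "inside each distant musician"; "before your brief planet near Sofia"; "near Sofia". Number 2 is "before your brief planet near Sofia".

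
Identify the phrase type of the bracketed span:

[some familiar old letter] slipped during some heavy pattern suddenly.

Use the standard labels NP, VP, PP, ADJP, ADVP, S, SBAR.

The span is built around the noun "letter" — a noun phrase (NP).

NP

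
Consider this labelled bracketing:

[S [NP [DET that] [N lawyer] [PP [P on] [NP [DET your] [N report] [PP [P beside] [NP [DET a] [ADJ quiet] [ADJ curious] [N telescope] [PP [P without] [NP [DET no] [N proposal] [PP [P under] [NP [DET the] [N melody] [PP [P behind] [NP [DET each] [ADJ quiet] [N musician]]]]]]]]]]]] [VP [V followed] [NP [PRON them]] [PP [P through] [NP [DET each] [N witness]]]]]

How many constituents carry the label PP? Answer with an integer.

The PP constituents are: [PP on your report beside a quiet curious telescope without no proposal under the melody behind each quiet musician]; [PP beside a quiet curious telescope without no proposal under the melody behind each quiet musician]; [PP without no proposal under the melody behind each quiet musician]; [PP under the melody behind each quiet musician]; [PP behind each quiet musician]; [PP through each witness]. Total: 6.

6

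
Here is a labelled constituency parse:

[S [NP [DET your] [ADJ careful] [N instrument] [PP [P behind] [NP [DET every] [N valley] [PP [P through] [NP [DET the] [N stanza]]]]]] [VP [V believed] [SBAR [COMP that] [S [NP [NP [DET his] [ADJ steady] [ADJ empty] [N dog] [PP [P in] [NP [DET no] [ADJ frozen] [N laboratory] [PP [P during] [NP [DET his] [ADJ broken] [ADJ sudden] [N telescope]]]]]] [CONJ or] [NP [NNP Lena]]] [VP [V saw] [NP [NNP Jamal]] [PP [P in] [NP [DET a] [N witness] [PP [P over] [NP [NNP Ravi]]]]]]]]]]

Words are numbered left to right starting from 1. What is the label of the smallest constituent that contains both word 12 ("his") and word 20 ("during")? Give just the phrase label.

NP

The smallest bracket enclosing both words is [NP his steady empty dog in no frozen laboratory during his broken sudden telescope], so the label is NP.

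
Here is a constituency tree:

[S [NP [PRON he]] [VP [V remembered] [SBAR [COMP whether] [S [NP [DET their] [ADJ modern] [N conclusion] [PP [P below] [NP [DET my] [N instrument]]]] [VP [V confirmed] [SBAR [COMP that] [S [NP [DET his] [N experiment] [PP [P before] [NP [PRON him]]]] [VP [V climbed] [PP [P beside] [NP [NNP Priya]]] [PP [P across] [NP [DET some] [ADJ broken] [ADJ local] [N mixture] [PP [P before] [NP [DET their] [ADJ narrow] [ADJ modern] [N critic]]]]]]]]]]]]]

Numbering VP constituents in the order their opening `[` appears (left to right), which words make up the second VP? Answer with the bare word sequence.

confirmed that his experiment before him climbed beside Priya across some broken local mixture before their narrow modern critic

In left-to-right order the VP constituents are "remembered whether their modern conclusion below my instrument confirmed that his experiment before him climbed beside Priya across some broken local mixture before their narrow modern critic"; "confirmed that his experiment before him climbed beside Priya across some broken local mixture before their narrow modern critic"; "climbed beside Priya across some broken local mixture before their narrow modern critic". Number 2 is "confirmed that his experiment before him climbed beside Priya across some broken local mixture before their narrow modern critic".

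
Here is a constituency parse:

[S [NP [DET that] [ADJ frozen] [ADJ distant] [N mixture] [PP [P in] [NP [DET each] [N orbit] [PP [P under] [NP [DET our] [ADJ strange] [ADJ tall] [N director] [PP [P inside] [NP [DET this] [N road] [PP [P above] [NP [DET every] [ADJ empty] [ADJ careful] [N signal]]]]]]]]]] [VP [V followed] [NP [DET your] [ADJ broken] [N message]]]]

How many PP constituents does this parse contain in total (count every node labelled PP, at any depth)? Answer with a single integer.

Listing each PP by its span: [PP in each orbit under our strange tall director inside this road above every empty careful signal]; [PP under our strange tall director inside this road above every empty careful signal]; [PP inside this road above every empty careful signal]; [PP above every empty careful signal] — that makes 4.

4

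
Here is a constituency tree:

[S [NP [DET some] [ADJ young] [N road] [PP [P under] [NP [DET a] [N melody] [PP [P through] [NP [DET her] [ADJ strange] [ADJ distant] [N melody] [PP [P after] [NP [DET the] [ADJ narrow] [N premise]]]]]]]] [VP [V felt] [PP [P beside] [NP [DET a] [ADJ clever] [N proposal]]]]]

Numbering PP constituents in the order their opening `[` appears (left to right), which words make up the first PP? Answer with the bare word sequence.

under a melody through her strange distant melody after the narrow premise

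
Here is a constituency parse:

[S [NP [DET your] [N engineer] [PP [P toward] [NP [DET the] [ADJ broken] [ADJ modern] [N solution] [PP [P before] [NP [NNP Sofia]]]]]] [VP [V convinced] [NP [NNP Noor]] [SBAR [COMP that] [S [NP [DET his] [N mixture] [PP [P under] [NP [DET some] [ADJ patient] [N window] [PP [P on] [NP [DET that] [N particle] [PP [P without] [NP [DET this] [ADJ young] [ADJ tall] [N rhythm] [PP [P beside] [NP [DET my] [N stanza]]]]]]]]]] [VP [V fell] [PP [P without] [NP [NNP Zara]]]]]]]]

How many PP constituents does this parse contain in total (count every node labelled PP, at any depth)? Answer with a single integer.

7

Listing each PP by its span: [PP toward the broken modern solution before Sofia]; [PP before Sofia]; [PP under some patient window on that particle without this young tall rhythm beside my stanza]; [PP on that particle without this young tall rhythm beside my stanza]; [PP without this young tall rhythm beside my stanza]; [PP beside my stanza] … — that makes 7.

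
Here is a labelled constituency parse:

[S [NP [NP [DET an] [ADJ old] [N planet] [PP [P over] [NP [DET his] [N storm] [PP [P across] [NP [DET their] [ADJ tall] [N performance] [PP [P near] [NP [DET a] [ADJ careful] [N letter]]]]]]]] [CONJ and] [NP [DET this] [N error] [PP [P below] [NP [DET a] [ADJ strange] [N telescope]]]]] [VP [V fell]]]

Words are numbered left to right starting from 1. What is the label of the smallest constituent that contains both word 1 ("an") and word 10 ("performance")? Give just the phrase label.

NP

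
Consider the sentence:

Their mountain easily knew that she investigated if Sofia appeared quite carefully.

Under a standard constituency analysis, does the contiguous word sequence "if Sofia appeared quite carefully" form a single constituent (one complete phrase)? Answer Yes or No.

These words form the whole subordinate clause headed by "if", so yes — one constituent.

Yes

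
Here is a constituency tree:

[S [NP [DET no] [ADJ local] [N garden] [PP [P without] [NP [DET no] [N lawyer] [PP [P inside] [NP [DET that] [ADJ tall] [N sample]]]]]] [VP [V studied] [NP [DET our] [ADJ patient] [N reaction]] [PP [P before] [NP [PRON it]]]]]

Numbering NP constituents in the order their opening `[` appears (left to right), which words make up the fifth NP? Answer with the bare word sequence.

The NP opening brackets appear, in order, over: "no local garden without no lawyer inside that tall sample"; "no lawyer inside that tall sample"; "that tall sample"; "our patient reaction"; "it". The fifth one spans "it".

it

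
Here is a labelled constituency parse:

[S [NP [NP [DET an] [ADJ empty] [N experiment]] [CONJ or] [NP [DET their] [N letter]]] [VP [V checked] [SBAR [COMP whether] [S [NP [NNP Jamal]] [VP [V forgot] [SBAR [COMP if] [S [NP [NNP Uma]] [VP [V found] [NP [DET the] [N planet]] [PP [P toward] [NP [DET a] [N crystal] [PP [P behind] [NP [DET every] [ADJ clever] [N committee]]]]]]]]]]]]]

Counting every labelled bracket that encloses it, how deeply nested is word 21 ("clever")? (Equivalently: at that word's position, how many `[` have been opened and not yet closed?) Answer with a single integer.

13

The word sits inside ADJ, which is inside NP, inside PP, inside NP, inside PP, inside VP, inside S, inside SBAR, inside VP, inside S, inside SBAR, inside VP, inside S — 13 brackets in all.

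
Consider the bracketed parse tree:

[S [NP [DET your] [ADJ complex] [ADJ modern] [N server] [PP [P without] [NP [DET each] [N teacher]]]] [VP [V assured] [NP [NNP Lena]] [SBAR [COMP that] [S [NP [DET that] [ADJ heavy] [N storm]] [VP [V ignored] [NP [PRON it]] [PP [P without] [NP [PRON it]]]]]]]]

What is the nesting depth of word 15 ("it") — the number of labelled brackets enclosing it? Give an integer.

7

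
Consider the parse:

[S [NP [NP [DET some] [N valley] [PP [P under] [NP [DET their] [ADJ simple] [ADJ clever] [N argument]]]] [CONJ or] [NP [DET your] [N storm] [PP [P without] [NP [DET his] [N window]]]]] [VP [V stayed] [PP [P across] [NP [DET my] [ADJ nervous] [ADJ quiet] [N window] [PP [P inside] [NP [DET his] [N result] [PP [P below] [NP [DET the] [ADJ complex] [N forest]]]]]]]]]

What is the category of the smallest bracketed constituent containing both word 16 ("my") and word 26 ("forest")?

NP

The smallest bracket enclosing both words is [NP my nervous quiet window inside his result below the complex forest], so the label is NP.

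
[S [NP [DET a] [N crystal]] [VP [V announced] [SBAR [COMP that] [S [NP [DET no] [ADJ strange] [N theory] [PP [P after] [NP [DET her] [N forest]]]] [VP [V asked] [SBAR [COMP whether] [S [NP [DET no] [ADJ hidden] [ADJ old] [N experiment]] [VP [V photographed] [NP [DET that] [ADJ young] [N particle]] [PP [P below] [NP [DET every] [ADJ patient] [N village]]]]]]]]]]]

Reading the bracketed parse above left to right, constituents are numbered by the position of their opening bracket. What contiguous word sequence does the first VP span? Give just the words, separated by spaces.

announced that no strange theory after her forest asked whether no hidden old experiment photographed that young particle below every patient village

Opening `[VP` markers occur at word positions 3, 11, 17; the first of these opens the constituent [VP announced that no strange theory after her forest asked whether no hidden old experiment photographed that young particle below every patient village].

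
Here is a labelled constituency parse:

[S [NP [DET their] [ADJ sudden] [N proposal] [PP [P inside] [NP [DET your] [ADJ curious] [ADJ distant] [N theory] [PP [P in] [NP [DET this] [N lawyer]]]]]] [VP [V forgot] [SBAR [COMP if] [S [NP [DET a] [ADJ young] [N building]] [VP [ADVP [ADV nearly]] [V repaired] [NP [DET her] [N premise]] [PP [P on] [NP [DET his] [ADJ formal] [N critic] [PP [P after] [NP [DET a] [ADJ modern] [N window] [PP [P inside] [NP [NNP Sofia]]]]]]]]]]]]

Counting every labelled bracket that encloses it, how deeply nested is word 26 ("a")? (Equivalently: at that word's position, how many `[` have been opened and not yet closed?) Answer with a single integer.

Path from the root down to the word: S → VP → SBAR → S → VP → PP → NP → PP → NP → DET. That is 10 enclosing brackets.

10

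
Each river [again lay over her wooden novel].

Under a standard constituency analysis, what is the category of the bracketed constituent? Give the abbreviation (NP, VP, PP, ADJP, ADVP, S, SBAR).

VP

The span is built around the verb "lay" — a verb phrase (VP).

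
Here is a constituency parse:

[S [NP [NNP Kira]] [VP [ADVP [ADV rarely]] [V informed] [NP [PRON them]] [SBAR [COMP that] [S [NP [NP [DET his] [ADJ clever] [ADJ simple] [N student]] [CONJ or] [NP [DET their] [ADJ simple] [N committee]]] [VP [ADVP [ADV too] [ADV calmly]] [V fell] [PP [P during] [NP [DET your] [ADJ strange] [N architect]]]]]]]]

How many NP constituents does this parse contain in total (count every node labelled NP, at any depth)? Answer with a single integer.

The NP constituents are: [NP Kira]; [NP them]; [NP his clever simple student or their simple committee]; [NP his clever simple student]; [NP their simple committee]; [NP your strange architect]. Total: 6.

6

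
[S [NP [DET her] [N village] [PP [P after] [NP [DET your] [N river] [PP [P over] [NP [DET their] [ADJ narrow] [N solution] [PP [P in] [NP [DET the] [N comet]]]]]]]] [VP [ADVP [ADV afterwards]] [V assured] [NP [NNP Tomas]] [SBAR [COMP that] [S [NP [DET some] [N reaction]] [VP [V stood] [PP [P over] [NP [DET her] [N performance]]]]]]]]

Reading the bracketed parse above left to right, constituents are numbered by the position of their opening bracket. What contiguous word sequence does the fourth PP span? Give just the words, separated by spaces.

The PP opening brackets appear, in order, over: "after your river over their narrow solution in the comet"; "over their narrow solution in the comet"; "in the comet"; "over her performance". The fourth one spans "over her performance".

over her performance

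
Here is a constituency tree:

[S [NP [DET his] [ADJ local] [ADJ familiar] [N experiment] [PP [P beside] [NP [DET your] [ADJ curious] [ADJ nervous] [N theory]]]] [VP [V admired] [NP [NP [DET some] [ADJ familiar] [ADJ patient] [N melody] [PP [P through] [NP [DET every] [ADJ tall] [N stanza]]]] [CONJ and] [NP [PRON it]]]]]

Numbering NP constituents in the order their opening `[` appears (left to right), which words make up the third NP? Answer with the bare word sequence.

some familiar patient melody through every tall stanza and it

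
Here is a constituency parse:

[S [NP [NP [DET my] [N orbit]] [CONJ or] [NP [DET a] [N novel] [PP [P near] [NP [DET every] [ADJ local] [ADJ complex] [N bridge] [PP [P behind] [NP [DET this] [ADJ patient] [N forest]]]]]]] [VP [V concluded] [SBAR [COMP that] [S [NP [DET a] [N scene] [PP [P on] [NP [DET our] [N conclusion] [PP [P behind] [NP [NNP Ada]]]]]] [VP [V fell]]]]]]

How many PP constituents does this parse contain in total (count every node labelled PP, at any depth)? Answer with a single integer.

4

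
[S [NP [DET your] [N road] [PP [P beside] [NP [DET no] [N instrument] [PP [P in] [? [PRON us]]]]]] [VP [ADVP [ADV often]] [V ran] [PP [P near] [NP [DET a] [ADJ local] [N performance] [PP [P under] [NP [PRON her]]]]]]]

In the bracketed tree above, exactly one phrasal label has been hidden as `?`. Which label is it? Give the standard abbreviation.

NP

A constituent whose immediate children are PRON 'us' is a noun phrase: NP.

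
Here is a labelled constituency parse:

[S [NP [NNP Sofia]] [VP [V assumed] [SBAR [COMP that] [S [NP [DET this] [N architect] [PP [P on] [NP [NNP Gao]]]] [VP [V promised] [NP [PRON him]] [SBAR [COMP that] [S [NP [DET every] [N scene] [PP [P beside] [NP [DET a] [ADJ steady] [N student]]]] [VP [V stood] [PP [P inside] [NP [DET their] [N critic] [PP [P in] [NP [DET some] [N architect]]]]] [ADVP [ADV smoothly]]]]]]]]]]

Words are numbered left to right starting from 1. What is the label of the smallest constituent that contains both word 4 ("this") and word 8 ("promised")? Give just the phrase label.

The smallest bracket enclosing both words is [S this architect on Gao promised him that every scene beside a steady student stood inside their critic in some architect smoothly], so the label is S.

S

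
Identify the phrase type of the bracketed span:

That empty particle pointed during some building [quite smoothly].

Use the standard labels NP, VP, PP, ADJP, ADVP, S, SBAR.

ADVP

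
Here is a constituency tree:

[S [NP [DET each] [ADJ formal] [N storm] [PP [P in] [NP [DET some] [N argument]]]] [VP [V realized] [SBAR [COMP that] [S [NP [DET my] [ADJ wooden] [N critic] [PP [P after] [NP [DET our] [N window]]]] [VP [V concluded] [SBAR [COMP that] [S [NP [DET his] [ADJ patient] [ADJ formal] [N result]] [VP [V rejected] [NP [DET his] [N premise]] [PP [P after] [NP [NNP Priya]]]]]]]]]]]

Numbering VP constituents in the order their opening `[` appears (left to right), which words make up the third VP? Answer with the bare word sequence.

rejected his premise after Priya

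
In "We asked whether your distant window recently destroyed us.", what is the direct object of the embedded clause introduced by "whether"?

us

Within the embedded clause introduced by "whether", the direct object of "destroyed" is "us".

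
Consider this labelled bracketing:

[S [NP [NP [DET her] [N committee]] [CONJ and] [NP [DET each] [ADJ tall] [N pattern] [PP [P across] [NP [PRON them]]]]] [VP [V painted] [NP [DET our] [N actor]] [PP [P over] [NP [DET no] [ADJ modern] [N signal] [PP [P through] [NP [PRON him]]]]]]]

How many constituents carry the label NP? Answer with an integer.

The NP constituents are: [NP her committee and each tall pattern across them]; [NP her committee]; [NP each tall pattern across them]; [NP them]; [NP our actor]; [NP no modern signal through him] …. Total: 7.

7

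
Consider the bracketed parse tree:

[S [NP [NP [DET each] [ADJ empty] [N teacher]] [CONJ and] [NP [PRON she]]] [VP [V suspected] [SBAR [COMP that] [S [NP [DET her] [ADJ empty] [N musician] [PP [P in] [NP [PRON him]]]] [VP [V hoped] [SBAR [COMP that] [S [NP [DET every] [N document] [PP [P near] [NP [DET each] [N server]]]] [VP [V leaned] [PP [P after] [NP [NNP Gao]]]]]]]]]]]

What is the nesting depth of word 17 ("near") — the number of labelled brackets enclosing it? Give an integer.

10

Path from the root down to the word: S → VP → SBAR → S → VP → SBAR → S → NP → PP → P. That is 10 enclosing brackets.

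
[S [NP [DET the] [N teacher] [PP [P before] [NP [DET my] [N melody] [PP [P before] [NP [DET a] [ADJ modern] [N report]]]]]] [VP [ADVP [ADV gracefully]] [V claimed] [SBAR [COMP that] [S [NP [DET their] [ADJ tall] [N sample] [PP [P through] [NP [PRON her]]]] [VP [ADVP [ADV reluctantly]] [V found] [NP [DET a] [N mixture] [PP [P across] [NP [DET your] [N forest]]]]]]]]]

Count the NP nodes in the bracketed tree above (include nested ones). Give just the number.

Listing each NP by its span: [NP the teacher before my melody before a modern report]; [NP my melody before a modern report]; [NP a modern report]; [NP their tall sample through her]; [NP her]; [NP a mixture across your forest] … — that makes 7.

7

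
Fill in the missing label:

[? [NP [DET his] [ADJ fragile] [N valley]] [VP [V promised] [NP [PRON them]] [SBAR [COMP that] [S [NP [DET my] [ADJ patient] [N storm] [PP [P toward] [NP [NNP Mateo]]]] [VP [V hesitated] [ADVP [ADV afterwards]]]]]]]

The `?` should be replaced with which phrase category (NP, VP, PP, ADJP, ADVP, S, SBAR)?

S

Looking at what the `?` directly dominates — NP, VP — this is a clause (S).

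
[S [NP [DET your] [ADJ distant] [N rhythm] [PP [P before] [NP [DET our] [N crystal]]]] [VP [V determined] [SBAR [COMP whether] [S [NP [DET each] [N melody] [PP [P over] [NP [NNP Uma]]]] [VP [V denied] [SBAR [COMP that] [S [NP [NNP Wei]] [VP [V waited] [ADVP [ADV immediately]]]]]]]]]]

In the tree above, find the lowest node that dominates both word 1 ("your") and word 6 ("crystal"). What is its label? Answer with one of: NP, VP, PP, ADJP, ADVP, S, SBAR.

The smallest bracket enclosing both words is [NP your distant rhythm before our crystal], so the label is NP.

NP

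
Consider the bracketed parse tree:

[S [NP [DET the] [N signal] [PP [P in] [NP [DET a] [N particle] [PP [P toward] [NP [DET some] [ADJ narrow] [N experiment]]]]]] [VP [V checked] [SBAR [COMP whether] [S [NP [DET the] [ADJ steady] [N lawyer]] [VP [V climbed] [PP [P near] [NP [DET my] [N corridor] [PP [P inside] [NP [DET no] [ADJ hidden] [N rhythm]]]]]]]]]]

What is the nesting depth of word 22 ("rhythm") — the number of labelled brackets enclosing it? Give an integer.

10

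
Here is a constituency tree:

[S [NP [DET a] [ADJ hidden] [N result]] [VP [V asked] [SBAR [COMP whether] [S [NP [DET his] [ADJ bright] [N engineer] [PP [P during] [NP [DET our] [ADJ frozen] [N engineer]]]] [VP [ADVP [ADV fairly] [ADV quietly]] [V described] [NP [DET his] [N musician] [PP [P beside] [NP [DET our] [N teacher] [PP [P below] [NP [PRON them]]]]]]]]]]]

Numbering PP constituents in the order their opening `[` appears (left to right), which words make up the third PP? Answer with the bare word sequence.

The PP opening brackets appear, in order, over: "during our frozen engineer"; "beside our teacher below them"; "below them". The third one spans "below them".

below them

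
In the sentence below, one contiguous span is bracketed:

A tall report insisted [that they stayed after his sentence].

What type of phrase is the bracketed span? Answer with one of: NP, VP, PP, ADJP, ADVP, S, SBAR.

SBAR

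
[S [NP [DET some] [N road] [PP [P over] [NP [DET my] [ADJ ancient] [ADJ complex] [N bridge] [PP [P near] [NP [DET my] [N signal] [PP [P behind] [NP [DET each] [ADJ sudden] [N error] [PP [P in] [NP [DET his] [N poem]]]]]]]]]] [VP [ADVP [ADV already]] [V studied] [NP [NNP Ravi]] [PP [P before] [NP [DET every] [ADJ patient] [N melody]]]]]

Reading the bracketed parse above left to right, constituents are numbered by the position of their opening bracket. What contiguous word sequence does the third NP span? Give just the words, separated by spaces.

my signal behind each sudden error in his poem

Opening `[NP` markers occur at word positions 1, 4, 9, 12, 16, 20, 22; the third of these opens the constituent [NP my signal behind each sudden error in his poem].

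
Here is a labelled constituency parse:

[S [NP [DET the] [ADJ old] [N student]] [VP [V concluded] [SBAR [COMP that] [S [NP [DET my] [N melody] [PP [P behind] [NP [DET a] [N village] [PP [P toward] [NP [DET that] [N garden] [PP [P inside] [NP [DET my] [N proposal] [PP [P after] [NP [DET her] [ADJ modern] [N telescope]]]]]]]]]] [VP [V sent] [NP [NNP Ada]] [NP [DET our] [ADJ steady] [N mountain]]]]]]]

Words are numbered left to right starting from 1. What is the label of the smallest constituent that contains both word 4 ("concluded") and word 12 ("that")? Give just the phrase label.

Both words fall inside [VP concluded that my melody behind a village toward that garden inside my proposal after her modern telescope sent Ada our steady mountain] (words 4–25), and no smaller constituent contains them both. Label: VP.

VP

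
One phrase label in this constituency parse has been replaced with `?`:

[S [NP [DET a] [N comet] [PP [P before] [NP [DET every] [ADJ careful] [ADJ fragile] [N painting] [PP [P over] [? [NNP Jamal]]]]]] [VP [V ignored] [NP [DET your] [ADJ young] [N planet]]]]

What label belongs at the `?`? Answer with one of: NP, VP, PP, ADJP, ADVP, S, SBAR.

NP

Looking at what the `?` directly dominates — NNP 'Jamal' — this is a noun phrase (NP).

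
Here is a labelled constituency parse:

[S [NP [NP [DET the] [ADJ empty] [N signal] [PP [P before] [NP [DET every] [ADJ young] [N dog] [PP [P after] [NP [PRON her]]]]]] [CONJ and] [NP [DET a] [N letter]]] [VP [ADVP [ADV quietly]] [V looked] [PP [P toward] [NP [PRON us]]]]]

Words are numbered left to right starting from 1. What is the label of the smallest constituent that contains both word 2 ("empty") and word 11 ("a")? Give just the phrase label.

NP

Both words fall inside [NP the empty signal before every young dog after her and a letter] (words 1–12), and no smaller constituent contains them both. Label: NP.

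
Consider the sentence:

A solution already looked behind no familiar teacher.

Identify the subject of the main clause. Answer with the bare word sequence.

In the main clause the verb is "looked"; the NP preceding it, "a solution", is the subject.

a solution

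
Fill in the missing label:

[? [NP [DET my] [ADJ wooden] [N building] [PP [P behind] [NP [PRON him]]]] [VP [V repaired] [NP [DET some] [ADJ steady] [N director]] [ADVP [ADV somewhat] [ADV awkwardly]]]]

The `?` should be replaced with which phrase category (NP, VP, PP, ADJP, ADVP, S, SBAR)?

S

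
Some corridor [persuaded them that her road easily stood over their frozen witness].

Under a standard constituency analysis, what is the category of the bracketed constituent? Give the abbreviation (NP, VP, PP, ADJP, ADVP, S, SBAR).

The bracketed span "persuaded them that her road easily stood over their frozen witness" is headed by "persuaded", making it a verb phrase (VP).

VP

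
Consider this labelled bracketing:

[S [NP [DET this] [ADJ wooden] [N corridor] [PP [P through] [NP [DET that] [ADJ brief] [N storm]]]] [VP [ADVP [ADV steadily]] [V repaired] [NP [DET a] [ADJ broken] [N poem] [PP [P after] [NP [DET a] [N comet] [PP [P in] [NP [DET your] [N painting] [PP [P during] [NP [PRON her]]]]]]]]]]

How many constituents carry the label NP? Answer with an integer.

Listing each NP by its span: [NP this wooden corridor through that brief storm]; [NP that brief storm]; [NP a broken poem after a comet in your painting during her]; [NP a comet in your painting during her]; [NP your painting during her]; [NP her] — that makes 6.

6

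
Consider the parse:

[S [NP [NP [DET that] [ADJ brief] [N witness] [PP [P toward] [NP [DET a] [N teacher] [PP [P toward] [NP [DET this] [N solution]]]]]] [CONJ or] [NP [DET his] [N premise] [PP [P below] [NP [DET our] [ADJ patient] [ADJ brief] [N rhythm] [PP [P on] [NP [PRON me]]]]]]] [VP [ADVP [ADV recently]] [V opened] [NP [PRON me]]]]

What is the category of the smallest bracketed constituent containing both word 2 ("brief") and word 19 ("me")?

NP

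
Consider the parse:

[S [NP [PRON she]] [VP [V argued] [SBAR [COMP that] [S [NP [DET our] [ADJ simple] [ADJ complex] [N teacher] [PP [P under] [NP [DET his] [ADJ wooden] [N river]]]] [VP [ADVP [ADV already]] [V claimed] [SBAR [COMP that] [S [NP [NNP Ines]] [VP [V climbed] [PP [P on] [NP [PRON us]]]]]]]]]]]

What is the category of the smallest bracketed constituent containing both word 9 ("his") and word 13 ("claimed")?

Word 9 lies under S → VP → SBAR → S → NP → PP → NP → DET; word 13 lies under S → VP → SBAR → S → VP → V. The lowest shared node is the S.

S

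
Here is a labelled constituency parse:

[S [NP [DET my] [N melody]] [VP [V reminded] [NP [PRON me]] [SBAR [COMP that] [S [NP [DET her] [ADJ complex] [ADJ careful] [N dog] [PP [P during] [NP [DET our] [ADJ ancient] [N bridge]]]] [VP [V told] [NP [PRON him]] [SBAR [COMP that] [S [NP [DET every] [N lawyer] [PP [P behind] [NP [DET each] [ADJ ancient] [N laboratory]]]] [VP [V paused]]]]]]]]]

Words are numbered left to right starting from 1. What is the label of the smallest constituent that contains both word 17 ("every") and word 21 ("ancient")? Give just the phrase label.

NP

Both words fall inside [NP every lawyer behind each ancient laboratory] (words 17–22), and no smaller constituent contains them both. Label: NP.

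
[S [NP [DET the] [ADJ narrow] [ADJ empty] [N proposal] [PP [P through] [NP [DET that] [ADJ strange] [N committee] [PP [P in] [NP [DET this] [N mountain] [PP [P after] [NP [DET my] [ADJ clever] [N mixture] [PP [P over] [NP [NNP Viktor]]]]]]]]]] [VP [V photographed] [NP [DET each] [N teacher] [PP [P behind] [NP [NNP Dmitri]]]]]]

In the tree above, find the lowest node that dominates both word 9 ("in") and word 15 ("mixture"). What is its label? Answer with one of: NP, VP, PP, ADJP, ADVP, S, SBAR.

Word 9 lies under S → NP → PP → NP → PP → P; word 15 lies under S → NP → PP → NP → PP → NP → PP → NP → N. The lowest shared node is the PP.

PP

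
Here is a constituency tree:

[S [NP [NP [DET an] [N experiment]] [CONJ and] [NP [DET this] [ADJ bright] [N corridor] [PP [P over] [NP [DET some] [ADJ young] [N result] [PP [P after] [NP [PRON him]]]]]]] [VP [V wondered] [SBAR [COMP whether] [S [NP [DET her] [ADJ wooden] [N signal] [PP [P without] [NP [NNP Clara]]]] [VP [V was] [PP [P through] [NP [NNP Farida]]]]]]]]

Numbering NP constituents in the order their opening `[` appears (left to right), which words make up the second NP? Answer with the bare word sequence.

an experiment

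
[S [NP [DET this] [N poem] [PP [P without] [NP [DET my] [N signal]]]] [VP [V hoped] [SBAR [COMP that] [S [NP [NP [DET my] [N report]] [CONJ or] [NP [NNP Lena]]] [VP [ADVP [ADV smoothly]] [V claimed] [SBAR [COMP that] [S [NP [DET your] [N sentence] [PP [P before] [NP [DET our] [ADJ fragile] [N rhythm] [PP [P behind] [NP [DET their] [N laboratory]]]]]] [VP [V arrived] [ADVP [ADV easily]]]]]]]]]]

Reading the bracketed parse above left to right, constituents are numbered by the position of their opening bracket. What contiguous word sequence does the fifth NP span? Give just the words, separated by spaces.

Lena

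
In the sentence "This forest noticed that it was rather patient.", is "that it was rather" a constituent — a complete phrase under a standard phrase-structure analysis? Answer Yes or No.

No

The sequence begins inside the complementizer "that" and ends inside the clause "it was rather patient"; it crosses a phrase boundary, so no single node in the tree spans exactly those words.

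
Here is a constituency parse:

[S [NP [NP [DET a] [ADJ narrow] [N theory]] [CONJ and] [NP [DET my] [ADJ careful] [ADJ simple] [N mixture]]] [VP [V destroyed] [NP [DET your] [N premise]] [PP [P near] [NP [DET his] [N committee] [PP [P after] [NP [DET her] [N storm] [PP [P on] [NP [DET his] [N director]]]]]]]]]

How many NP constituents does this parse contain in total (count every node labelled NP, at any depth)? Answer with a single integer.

7

Scanning left to right, an opening `[NP` appears at word positions 1, 1, 5, 10, 13, 16, 19 — 7 in total.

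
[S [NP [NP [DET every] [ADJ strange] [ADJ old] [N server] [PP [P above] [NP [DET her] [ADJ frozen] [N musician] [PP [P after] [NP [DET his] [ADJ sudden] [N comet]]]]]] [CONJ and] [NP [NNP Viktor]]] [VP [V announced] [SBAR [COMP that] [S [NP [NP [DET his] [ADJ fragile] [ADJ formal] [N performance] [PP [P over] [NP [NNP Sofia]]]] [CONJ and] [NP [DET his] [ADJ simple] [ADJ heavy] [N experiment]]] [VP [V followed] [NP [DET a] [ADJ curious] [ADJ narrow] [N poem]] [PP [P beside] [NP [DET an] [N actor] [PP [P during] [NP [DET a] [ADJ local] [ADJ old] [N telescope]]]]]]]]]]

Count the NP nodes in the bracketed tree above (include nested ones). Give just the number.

12

The NP constituents are: [NP every strange old server above her frozen musician after his sudden comet and Viktor]; [NP every strange old server above her frozen musician after his sudden comet]; [NP her frozen musician after his sudden comet]; [NP his sudden comet]; [NP Viktor]; [NP his fragile formal performance over Sofia and his simple heavy experiment] …. Total: 12.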